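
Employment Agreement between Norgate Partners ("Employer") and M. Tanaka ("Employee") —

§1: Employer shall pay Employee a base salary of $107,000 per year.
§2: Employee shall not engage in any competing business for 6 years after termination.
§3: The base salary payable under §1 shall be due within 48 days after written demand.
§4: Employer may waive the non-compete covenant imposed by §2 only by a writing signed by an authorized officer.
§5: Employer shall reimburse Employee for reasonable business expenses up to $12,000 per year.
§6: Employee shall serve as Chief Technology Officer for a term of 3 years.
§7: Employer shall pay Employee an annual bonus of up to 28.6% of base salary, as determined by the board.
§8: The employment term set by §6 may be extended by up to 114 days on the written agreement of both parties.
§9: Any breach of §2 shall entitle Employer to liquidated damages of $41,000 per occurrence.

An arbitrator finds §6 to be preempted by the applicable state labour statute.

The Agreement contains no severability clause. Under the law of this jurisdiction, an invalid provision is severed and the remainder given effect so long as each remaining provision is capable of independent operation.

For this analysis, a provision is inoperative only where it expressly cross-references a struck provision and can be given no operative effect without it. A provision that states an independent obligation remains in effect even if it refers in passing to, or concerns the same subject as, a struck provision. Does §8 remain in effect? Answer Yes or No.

No

§6 is struck. The whole of §8 is the extension of the employment term, defined by reference to §6, so §8 cannot stand once §6 is removed. With no severability clause, the stated default rule severs what cannot stand and enforces each remaining provision that can operate on its own. §1, §2, §3, §4, §5, §7, and §9 remain in effect. §8 is among the inoperative provisions, so the answer is no.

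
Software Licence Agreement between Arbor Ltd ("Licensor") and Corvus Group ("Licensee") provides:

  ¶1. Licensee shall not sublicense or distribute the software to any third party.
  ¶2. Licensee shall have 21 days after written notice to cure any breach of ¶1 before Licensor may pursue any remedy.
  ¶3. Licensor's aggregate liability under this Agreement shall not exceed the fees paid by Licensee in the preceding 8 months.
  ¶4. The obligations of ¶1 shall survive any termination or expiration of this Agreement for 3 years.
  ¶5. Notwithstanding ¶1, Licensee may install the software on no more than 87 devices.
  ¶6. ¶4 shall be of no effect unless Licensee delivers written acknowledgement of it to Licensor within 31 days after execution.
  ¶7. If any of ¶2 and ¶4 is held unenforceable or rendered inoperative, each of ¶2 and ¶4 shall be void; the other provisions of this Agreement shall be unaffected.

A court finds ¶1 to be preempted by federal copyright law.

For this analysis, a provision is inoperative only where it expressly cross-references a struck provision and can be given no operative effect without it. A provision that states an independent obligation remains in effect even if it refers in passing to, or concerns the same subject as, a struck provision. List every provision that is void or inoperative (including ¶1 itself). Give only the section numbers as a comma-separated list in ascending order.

1, 2, 4, 6

¶1 is struck. ¶2 has no operative effect of its own apart from ¶1 and is therefore inoperative. The only function of ¶4 is the survival period for ¶1, so it cannot stand once ¶1 is removed. The only function of ¶6 is the acknowledgement condition for ¶4, so it cannot stand once ¶4 is removed. ¶5 mentions ¶1 but its own obligation stands independently of ¶1, so ¶5 is not affected. ¶7 declares ¶2 and ¶4 mutually dependent; since one of them has fallen, all of them are of no effect. The remainder continues in force under ¶7. ¶3, ¶5, and ¶7 remain in effect.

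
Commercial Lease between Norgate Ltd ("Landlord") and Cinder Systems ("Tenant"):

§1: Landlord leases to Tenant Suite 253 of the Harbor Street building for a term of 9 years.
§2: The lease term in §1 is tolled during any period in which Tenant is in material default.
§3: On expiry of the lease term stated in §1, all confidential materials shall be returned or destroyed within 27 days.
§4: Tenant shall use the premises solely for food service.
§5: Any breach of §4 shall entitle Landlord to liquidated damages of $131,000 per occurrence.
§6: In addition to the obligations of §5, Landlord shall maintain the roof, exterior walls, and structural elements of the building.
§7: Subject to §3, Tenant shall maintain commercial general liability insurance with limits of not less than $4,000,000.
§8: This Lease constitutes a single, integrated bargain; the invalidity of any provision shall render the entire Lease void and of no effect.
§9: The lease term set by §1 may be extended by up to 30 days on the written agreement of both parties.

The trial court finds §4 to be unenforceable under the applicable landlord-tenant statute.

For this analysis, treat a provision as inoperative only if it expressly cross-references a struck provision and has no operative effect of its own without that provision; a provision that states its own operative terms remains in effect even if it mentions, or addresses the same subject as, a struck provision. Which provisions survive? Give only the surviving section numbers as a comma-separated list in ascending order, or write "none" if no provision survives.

§4 is struck. The whole of §5 is the liquidated-damages amount, defined by reference to §4, so §5 cannot stand once §4 is removed. §8 provides that the Lease is not severable, so the invalidity of any one provision voids the entire Lease. No provision of the Lease survives.

none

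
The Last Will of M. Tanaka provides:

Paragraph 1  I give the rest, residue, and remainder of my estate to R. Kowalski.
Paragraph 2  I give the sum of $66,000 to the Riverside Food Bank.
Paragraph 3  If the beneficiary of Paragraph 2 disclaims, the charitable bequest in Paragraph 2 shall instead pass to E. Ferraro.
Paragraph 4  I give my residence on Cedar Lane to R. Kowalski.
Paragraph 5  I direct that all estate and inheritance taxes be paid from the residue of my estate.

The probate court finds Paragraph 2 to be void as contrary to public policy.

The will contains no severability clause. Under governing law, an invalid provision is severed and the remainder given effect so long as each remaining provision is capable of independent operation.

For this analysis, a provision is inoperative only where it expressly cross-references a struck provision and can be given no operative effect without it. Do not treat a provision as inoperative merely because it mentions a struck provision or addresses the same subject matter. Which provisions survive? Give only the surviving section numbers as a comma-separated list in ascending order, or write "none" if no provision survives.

Paragraph 2 is struck. Paragraph 3 merely fixes the alternative disposition for Paragraph 2; with Paragraph 2 gone it has nothing to operate on and falls away. With no severability clause, the stated default rule severs what cannot stand and enforces each remaining provision that can operate on its own. Paragraph 1, Paragraph 4, and Paragraph 5 remain in effect.

1, 4, 5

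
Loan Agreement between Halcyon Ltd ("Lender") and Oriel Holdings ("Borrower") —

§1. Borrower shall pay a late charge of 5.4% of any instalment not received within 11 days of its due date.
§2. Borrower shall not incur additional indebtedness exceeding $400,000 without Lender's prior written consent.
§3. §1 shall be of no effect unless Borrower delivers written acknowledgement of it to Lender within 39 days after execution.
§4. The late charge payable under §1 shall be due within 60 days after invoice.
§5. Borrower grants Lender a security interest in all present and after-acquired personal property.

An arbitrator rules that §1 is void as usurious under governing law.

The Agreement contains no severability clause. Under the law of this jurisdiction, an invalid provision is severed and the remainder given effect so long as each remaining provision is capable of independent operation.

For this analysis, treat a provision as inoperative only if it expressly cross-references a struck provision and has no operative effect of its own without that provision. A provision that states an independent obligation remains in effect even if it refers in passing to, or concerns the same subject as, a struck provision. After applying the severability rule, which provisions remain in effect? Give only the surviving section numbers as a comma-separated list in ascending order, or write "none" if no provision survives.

§1 is struck. The only function of §3 is the acknowledgement condition for §1, so it cannot stand once §1 is removed. §4 has no operative effect of its own apart from §1 and is therefore inoperative. Under the stated default rule, only provisions that cannot operate independently fall away; the rest are enforced. That leaves §2 and §5 in effect.

2, 5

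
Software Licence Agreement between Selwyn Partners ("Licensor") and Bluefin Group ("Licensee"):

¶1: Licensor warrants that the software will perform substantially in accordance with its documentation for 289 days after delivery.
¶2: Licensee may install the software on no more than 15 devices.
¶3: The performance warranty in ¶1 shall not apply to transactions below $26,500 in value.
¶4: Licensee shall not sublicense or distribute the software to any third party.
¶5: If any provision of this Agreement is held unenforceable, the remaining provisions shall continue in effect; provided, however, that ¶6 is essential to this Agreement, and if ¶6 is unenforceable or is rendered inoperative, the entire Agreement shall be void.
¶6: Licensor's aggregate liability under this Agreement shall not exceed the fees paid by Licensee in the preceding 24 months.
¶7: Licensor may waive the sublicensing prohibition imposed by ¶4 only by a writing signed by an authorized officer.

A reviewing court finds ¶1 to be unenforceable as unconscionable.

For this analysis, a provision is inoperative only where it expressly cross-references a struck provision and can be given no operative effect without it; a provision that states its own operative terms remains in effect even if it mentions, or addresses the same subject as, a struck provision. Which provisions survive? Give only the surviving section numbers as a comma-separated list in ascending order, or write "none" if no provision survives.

¶1 is struck. ¶3 has no operative effect of its own apart from ¶1 and is therefore inoperative. ¶5 makes ¶6 an essential term, but ¶6 is unaffected, so the severability proviso in ¶5 preserves the remaining provisions. The provisions still in force are ¶2, ¶4, ¶5, ¶6, and ¶7.

2, 4, 5, 6, 7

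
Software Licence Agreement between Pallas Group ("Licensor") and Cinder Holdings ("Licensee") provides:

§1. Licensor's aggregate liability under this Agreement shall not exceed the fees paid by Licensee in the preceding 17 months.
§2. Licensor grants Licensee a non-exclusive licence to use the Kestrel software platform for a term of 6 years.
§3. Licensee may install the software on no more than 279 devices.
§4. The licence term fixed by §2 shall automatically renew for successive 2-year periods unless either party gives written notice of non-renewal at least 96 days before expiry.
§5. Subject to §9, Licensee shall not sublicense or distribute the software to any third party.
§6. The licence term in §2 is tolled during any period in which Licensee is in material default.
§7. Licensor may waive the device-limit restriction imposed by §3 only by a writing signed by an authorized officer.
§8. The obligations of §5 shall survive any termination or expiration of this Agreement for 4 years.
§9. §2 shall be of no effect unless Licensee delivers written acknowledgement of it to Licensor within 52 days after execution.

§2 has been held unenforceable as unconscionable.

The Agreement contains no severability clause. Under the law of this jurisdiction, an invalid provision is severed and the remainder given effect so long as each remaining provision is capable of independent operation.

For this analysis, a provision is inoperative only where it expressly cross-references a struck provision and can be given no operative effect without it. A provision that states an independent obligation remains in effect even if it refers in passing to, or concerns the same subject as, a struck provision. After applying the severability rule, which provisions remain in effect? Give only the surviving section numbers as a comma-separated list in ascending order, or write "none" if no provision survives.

1, 3, 5, 7, 8

§2 is struck. §4 has no operative effect of its own apart from §2 and is therefore inoperative. §6 does nothing except set the tolling of the licence term by reference to §2; with §2 gone it has no independent effect and is inoperative. §9 merely fixes the acknowledgement condition for §2; with §2 gone it has nothing to operate on and falls away. Although §5 refers to §9, its operative terms do not depend on §9, so it remains in effect. Under the stated default rule, only provisions that cannot operate independently fall away; the rest are enforced. The provisions still in force are §1, §3, §5, §7, and §8.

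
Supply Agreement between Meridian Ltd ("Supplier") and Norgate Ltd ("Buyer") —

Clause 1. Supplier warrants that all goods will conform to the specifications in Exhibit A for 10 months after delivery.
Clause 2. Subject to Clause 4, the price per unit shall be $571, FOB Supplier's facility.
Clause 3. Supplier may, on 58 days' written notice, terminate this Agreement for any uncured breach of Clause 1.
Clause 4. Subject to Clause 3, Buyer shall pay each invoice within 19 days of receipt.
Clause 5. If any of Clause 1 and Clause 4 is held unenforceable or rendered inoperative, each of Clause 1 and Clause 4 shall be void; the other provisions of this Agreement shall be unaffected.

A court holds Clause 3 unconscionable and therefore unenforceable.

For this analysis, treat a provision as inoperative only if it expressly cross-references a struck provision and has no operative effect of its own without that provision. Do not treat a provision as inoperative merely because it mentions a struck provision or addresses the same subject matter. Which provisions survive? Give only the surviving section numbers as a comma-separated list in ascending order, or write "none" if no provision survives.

Clause 3 is struck. Although Clause 4 refers to Clause 3, its operative terms do not depend on Clause 3, so it remains in effect. No other provision's operative terms depend on Clause 3. Clause 5 ties Clause 1 and Clause 4 together, but none of those is affected here; the remaining provisions continue in force under Clause 5. The provisions still in force are Clause 1, Clause 2, Clause 4, and Clause 5.

1, 2, 4, 5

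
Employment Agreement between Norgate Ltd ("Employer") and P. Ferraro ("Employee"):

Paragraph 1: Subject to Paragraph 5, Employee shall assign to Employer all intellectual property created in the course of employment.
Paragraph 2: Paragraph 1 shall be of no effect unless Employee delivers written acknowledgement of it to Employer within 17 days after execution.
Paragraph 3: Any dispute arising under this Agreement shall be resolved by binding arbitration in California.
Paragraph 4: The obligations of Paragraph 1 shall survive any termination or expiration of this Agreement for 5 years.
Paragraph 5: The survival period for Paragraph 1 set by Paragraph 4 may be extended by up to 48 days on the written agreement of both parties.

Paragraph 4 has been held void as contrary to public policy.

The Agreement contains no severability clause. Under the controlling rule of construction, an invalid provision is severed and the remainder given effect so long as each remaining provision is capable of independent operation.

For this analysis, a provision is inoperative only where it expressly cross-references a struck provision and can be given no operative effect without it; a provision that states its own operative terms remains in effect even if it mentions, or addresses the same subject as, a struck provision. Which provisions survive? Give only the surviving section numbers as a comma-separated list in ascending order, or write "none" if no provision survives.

1, 2, 3

Paragraph 4 is struck. The whole of Paragraph 5 is the extension of the survival period for Paragraph 1, defined by reference to Paragraph 4, so Paragraph 5 cannot stand once Paragraph 4 is removed. Although Paragraph 1 refers to Paragraph 5, its operative terms do not depend on Paragraph 5, so it remains in effect. Under the stated default rule, only provisions that cannot operate independently fall away; the rest are enforced. That leaves Paragraph 1, Paragraph 2, and Paragraph 3 in effect.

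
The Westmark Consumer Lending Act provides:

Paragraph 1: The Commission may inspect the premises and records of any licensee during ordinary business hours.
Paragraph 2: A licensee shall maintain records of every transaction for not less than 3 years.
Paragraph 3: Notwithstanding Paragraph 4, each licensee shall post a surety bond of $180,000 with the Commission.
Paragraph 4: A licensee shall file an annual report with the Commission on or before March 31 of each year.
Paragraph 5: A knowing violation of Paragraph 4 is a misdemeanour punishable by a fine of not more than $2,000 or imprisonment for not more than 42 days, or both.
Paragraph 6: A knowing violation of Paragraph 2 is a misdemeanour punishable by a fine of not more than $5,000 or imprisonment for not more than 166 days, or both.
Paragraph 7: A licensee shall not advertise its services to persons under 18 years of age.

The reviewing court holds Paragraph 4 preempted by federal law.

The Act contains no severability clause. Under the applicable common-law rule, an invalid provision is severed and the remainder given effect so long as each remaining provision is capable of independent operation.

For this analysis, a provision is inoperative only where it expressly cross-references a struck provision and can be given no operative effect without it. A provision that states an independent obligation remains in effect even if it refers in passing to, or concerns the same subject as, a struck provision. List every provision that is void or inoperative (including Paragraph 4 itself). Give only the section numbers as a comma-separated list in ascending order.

4, 5

Paragraph 4 is struck. Paragraph 5 has no operative effect of its own apart from Paragraph 4 and is therefore inoperative. Paragraph 3 mentions Paragraph 4 but its own obligation stands independently of Paragraph 4, so Paragraph 3 is not affected. Under the stated default rule, only provisions that cannot operate independently fall away; the rest are enforced. That leaves Paragraph 1, Paragraph 2, Paragraph 3, Paragraph 6, and Paragraph 7 in effect.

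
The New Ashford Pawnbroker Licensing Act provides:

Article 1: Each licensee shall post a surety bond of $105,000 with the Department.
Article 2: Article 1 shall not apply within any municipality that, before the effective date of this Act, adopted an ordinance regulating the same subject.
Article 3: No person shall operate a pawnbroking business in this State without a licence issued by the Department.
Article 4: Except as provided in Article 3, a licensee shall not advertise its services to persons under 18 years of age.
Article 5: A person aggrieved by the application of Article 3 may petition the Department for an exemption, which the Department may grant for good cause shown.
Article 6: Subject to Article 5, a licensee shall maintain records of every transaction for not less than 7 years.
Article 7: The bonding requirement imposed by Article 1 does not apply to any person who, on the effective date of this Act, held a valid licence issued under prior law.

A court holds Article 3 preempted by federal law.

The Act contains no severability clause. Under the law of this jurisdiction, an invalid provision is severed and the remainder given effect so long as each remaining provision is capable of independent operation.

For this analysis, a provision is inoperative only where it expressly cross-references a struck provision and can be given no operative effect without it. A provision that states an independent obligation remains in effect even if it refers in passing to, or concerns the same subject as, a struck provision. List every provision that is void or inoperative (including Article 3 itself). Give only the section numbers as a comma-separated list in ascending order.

3, 5

Article 3 is struck. Article 5 merely fixes the exemption procedure for Article 3; with Article 3 gone it has nothing to operate on and falls away. Although Article 4 refers to Article 3, its operative terms do not depend on Article 3, so it remains in effect. Although Article 6 refers to Article 5, its operative terms do not depend on Article 5, so it remains in effect. Under the stated default rule, only provisions that cannot operate independently fall away; the rest are enforced. That leaves Article 1, Article 2, Article 4, Article 6, and Article 7 in effect.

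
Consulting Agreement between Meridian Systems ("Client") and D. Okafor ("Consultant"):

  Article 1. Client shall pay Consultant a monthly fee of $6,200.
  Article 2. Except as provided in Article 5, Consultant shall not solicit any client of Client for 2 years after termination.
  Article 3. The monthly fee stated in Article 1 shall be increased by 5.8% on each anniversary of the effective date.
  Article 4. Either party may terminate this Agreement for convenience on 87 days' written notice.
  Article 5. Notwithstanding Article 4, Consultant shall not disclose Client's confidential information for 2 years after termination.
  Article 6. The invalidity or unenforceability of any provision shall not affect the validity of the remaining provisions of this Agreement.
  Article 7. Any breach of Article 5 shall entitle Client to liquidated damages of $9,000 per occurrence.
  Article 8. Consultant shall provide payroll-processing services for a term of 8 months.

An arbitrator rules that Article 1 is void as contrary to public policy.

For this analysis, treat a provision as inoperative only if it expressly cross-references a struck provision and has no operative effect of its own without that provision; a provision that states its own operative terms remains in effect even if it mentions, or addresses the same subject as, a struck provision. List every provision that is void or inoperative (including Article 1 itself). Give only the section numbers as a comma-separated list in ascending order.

Article 1 is struck. The whole of Article 3 is the escalation of the monthly fee, defined by reference to Article 1, so Article 3 cannot stand once Article 1 is removed. Under the severability clause in Article 6, the remaining provisions continue in force. The provisions still in force are Article 2, Article 4, Article 5, Article 6, Article 7, and Article 8.

1, 3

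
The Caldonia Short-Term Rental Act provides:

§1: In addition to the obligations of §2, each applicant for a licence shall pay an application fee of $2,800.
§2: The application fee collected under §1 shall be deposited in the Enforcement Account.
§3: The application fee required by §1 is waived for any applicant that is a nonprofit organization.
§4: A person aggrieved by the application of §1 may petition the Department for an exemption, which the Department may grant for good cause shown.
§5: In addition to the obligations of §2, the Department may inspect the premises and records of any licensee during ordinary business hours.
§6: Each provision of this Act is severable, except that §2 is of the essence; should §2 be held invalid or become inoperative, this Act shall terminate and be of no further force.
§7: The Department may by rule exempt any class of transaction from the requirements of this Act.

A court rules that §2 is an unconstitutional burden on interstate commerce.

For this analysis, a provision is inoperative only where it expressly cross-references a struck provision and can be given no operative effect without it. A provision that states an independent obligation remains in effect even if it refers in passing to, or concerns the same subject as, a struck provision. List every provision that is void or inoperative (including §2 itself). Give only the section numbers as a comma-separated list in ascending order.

1, 2, 3, 4, 5, 6, 7

§2 is struck. Nothing else in the Act is defined by reference to §2. §6 makes §2 an essential term, and §2 is the provision held invalid; under §6, the entire Act is therefore void. No provision of the Act survives.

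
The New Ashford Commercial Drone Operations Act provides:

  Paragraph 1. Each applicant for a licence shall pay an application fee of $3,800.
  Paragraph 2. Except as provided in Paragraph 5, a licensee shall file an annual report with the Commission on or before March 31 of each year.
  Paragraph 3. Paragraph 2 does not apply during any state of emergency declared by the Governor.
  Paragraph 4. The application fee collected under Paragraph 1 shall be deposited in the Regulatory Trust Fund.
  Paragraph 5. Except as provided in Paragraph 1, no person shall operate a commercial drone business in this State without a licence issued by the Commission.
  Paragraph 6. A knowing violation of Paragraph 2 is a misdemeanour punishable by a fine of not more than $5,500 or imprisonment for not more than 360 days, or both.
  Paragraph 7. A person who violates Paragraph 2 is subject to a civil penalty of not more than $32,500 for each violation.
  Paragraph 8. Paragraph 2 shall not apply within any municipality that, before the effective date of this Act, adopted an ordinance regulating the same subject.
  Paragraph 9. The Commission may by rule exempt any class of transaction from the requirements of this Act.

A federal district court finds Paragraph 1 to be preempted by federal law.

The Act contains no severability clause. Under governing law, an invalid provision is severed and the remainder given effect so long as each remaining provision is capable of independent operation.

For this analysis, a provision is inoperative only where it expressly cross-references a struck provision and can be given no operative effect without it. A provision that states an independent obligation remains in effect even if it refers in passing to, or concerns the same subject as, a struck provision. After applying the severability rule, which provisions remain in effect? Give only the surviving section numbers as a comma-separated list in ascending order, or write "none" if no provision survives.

Paragraph 1 is struck. Paragraph 4 operates only by reference to Paragraph 1, so it falls with Paragraph 1. Although Paragraph 5 refers to Paragraph 1, its operative terms do not depend on Paragraph 1, so it remains in effect. Under the stated default rule, only provisions that cannot operate independently fall away; the rest are enforced. That leaves Paragraph 2, Paragraph 3, Paragraph 5, Paragraph 6, Paragraph 7, Paragraph 8, and Paragraph 9 in effect.

2, 3, 5, 6, 7, 8, 9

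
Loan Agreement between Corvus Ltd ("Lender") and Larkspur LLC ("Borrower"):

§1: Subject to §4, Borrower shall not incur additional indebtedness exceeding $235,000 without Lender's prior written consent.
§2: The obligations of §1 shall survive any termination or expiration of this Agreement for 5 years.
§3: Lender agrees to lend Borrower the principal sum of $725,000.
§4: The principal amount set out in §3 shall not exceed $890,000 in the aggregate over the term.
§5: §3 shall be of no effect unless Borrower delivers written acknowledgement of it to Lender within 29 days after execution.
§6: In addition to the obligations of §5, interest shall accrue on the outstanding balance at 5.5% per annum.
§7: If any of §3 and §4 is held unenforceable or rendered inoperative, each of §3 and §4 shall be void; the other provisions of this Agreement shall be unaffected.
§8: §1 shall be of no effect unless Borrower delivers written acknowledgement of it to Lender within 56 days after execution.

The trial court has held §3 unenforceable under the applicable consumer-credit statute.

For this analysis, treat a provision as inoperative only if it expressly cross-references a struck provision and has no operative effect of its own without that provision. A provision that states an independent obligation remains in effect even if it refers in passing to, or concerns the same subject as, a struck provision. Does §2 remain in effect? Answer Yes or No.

§3 is struck. The whole of §4 is the aggregate cap on the principal amount, defined by reference to §3, so §4 cannot stand once §3 is removed. §5 operates only by reference to §3, so it falls with §3. Although §1 refers to §4, its operative terms do not depend on §4, so it remains in effect. §6 mentions §5 but its own obligation stands independently of §5, so §6 is not affected. §7 declares §3 and §4 mutually dependent; since one of them has fallen, all of them are of no effect. The remainder continues in force under §7. The provisions still in force are §1, §2, §6, §7, and §8. §2 is among the surviving provisions, so the answer is yes.

Yes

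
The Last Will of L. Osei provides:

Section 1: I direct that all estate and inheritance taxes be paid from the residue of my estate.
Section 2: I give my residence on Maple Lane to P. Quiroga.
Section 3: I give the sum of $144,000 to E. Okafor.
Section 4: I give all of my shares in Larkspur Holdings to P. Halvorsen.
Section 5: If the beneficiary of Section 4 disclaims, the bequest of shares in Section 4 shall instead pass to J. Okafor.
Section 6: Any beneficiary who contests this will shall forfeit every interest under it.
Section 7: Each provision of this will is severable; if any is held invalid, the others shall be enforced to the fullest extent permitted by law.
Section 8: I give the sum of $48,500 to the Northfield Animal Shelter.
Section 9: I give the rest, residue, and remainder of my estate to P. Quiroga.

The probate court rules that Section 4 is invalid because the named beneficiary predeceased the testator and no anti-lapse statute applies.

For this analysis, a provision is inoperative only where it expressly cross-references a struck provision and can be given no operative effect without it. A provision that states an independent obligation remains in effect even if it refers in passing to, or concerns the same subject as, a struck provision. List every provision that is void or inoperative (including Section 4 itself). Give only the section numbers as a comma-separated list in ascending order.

4, 5

Section 4 is struck. Section 5 operates only by reference to Section 4, so it falls with Section 4. Under the severability clause in Section 7, the remaining provisions continue in force. The provisions still in force are Section 1, Section 2, Section 3, Section 6, Section 7, Section 8, and Section 9.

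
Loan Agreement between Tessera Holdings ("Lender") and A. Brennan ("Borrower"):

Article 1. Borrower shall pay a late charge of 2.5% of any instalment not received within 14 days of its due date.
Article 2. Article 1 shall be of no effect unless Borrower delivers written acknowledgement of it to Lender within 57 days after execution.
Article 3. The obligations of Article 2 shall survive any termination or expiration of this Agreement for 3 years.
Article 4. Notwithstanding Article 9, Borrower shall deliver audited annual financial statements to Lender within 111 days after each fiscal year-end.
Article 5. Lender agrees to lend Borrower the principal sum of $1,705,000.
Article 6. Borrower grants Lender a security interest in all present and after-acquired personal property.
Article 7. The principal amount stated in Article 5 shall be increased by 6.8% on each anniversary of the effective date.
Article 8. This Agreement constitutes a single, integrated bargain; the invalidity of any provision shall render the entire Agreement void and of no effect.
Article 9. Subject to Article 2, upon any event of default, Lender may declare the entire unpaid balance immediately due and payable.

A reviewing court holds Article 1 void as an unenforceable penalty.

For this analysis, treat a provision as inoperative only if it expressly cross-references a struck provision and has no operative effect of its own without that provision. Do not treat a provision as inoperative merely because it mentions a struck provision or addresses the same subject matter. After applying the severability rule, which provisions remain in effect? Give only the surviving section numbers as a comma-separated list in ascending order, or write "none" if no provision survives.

none

Article 1 is struck. Article 2 merely fixes the acknowledgement condition for Article 1; with Article 1 gone it has nothing to operate on and falls away. The only function of Article 3 is the survival period for Article 2, so it cannot stand once Article 2 is removed. Article 8 provides that the Agreement is not severable, so the invalidity of any one provision voids the entire Agreement. No provision of the Agreement survives.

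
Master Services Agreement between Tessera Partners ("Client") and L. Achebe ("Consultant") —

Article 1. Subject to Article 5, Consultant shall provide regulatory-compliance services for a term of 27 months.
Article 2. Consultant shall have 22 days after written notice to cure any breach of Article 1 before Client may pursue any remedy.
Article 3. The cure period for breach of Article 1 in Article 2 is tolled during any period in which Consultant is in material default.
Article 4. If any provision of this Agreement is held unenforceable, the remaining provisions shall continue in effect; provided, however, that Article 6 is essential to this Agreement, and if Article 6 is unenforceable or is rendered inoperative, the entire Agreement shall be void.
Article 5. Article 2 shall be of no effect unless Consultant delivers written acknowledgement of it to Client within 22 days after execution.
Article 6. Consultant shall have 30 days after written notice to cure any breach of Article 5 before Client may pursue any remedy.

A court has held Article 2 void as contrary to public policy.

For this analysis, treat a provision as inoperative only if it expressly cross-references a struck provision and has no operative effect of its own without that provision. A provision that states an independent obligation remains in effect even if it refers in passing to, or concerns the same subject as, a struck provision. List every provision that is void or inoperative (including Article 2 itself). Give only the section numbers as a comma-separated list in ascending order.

1, 2, 3, 4, 5, 6

Article 2 is struck. Article 3 operates only by reference to Article 2, so it falls with Article 2. Article 5 has no operative effect of its own apart from Article 2 and is therefore inoperative. The only function of Article 6 is the cure period for breach of Article 5, so it cannot stand once Article 5 is removed. Article 4 makes Article 6 an essential term, and Article 6 has been rendered inoperative by the cascade; under Article 4, the entire Agreement is therefore void. No provision of the Agreement survives.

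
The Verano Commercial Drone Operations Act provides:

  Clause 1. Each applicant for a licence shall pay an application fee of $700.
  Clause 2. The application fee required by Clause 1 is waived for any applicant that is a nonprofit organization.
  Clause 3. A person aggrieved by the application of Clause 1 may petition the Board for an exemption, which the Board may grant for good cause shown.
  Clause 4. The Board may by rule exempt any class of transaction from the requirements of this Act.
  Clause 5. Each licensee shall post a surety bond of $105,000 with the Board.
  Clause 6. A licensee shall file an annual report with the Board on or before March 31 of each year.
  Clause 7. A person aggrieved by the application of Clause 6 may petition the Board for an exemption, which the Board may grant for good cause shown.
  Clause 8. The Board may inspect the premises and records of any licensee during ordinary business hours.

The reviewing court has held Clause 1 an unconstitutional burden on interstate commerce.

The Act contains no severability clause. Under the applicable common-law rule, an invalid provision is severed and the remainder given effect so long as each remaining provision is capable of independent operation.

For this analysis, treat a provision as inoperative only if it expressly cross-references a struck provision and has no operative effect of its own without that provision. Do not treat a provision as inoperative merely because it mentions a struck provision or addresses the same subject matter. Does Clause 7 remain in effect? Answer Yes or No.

Clause 1 is struck. Clause 2 operates only by reference to Clause 1, so it falls with Clause 1. The only function of Clause 3 is the exemption procedure for Clause 1, so it cannot stand once Clause 1 is removed. Under the stated default rule, only provisions that cannot operate independently fall away; the rest are enforced. The provisions still in force are Clause 4, Clause 5, Clause 6, Clause 7, and Clause 8. Clause 7 is among the surviving provisions, so the answer is yes.

Yes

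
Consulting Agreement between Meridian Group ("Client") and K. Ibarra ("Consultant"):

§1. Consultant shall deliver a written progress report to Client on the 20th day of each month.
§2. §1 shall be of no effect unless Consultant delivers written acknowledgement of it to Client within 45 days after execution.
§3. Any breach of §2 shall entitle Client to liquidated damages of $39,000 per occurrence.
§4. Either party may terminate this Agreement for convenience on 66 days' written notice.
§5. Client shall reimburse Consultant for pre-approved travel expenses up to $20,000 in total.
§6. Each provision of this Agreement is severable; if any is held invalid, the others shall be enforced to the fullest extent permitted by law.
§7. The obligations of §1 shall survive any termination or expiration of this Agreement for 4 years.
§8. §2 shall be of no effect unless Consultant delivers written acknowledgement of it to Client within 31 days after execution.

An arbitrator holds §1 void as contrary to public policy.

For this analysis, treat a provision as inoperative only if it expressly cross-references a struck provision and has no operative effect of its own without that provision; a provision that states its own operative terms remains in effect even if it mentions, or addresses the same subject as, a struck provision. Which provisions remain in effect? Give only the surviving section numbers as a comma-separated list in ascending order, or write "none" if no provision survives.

4, 5, 6

§1 is struck. §2 operates only by reference to §1, so it falls with §1. §7 merely fixes the survival period for §1; with §1 gone it has nothing to operate on and falls away. §3 operates only by reference to §2, so it falls with §2. §8 merely fixes the acknowledgement condition for §2; with §2 gone it has nothing to operate on and falls away. Under the severability clause in §6, the remaining provisions continue in force. The provisions still in force are §4, §5, and §6.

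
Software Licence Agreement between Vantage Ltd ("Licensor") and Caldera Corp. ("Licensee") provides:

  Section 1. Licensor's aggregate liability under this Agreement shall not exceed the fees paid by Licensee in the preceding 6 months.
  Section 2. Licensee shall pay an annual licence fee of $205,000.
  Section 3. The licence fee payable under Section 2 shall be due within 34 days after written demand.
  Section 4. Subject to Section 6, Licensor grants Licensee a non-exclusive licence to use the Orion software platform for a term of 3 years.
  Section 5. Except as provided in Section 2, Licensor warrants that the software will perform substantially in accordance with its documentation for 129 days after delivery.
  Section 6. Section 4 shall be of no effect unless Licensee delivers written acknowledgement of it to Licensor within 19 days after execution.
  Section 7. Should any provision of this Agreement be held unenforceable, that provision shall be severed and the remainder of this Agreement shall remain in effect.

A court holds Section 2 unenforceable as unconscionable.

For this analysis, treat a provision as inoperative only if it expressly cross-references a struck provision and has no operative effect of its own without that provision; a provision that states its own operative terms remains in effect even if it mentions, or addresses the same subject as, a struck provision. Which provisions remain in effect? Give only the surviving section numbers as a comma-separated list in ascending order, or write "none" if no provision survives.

1, 4, 5, 6, 7

Section 2 is struck. Section 3 operates only by reference to Section 2, so it falls with Section 2. Section 5 mentions Section 2 but its own obligation stands independently of Section 2, so Section 5 is not affected. Section 7 is a severability clause and preserves every provision that can still be given independent effect. The provisions still in force are Section 1, Section 4, Section 5, Section 6, and Section 7.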